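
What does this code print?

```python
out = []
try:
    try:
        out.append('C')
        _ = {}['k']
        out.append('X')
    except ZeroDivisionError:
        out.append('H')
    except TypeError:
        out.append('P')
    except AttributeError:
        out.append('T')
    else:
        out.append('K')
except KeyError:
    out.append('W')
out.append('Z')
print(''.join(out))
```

Execution trace: 'C' (try body) → 'W' (outer except KeyError) → 'Z' (after the try/except). Output: CWZ

Answer: CWZ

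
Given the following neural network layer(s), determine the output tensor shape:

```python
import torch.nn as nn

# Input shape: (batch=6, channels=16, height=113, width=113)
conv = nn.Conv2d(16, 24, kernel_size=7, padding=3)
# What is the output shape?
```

Input: (6, 16, 113, 113) -> Output: (6, 24, 113, 113)

Answer: (6, 24, 113, 113)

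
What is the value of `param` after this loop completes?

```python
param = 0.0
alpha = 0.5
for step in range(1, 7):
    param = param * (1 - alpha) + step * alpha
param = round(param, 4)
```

Moving average with lr=0.5
`param` takes the values: 0.0 → 0.5 → 1.25 → 2.125 → 3.0625 → 4.03125 → 5.015625 → 5.0156

Answer: 5.0156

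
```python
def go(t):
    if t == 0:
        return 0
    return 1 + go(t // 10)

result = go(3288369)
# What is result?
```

Count of digits of 3288369: 7

Answer: 7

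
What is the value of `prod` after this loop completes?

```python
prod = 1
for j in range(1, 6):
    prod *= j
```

5! = 120
`prod` takes the values: 1 → 2 → 6 → 24 → 120

Answer: 120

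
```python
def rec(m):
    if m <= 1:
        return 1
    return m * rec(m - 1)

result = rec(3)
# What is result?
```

rec(3) = 3 * 2 * 1 = 6

Answer: 6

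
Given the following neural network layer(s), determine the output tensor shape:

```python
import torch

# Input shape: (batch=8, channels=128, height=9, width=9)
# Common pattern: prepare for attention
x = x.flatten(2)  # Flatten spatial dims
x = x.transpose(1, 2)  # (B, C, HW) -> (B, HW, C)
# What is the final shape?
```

Input: (8, 128, 9, 9) -> after flatten(2): (8, 128, 81) -> Output: (8, 81, 128)

Answer: (8, 81, 128)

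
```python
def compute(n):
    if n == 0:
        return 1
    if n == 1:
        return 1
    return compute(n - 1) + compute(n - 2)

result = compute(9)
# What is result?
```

Build up from base cases: compute(0)=1, compute(1)=1, compute(2)=2, compute(3)=3, compute(4)=5, compute(5)=8, compute(6)=13, ..., compute(9)=55

Answer: 55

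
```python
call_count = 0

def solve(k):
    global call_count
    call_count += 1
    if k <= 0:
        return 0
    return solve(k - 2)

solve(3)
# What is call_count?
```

Linear recursion stepping by 2: 3 calls from k=3 down to ≤0.

Answer: 3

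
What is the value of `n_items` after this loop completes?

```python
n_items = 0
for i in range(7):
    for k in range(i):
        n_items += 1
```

Triangle number: 0+1+2+...+6
`n_items` takes the values: 0 → 1 → 2 → 3 → 4 → 5 → 6 → 7 → 8 → 9 → 10 → 11 → 12 → 13 → 14 → 15 → 16 → 17 → 18 → 19 → 20 → 21

Answer: 21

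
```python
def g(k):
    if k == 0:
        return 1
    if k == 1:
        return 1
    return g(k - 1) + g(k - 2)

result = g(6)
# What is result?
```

Build up from base cases: g(0)=1, g(1)=1, g(2)=2, g(3)=3, g(4)=5, g(5)=8, g(6)=13

Answer: 13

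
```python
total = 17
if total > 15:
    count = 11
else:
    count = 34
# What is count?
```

Trace:
`total = 17` → total = 17
`if total > 15: ...` → total > 15 is True → count = 11
So count = 11

Answer: 11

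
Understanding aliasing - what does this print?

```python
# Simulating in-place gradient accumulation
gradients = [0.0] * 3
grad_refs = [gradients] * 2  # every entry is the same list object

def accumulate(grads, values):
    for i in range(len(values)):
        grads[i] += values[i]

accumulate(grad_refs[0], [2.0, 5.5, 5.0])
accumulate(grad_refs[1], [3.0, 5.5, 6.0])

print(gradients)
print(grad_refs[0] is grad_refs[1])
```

Key concept: gradient accumulation aliasing.
Step by step:
`gradients = [0.0] * 3` → gradients = [0.0, 0.0, 0.0]
`grad_refs = [gradients] * 2` → grad_refs = [[0.0, 0.0, 0.0], [0.0, 0.0, 0.0]]
`accumulate(grad_refs[0], [2.0, 5.5, 5.0])` → gradients = [2.0, 5.5, 5.0]; grad_refs = [[2.0, 5.5, 5.0], [2.0, 5.5, 5.0]]
`accumulate(grad_refs[1], [3.0, 5.5, 6.0])` → gradients = [5.0, 11.0, 11.0]; grad_refs = [[5.0, 11.0, 11.0], [5.0, 11.0, 11.0]]
`print(gradients)` → prints [5.0, 11.0, 11.0]
`print(grad_refs[0] is grad_refs[1])` → prints True

Answer:
[5.0, 11.0, 11.0]
True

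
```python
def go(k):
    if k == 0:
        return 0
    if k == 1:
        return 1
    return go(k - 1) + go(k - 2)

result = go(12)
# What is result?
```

Build up from base cases: go(0)=0, go(1)=1, go(2)=1, go(3)=2, go(4)=3, go(5)=5, go(6)=8, ..., go(12)=144

Answer: 144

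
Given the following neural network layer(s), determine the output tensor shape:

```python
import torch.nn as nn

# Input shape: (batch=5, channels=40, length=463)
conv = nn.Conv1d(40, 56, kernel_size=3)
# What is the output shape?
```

Input: (5, 40, 463) -> Output: (5, 56, 461)

Answer: (5, 56, 461)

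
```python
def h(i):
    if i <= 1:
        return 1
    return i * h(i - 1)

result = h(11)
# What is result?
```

h(11) = 11 * 10 * 9 * 8 * 7 * 6 * 5 * 4 * 3 * 2 * 1 = 39916800

Answer: 39916800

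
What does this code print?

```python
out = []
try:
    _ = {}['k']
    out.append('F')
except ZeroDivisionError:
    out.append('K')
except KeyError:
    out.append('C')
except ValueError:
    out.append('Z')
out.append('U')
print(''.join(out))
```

Execution trace: 'C' (except KeyError) → 'U' (after the try/except). Output: CU

Answer: CU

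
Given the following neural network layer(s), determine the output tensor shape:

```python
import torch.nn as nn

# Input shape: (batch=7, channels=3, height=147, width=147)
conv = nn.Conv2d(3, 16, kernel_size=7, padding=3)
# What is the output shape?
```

Input: (7, 3, 147, 147) -> Output: (7, 16, 147, 147)

Answer: (7, 16, 147, 147)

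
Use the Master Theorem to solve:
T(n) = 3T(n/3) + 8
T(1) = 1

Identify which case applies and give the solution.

a=3, b=3, f(n)=8. log_3(3) = 1. Since c=0 < 1, Case 1 applies: T(n) = Θ(n^log_b(a)) = O(n).

Answer: O(n) - Case 1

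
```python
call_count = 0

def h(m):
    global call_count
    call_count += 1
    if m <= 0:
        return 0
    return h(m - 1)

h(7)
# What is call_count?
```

Linear recursion stepping by 1: 8 calls from m=7 down to ≤0.

Answer: 8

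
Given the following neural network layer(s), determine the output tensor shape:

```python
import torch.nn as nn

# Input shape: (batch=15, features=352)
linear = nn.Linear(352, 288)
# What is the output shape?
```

Input: (15, 352) -> Output: (15, 288)

Answer: (15, 288)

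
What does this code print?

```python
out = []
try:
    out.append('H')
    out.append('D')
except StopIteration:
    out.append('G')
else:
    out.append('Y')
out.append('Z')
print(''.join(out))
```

Execution trace: 'H' (try body) → 'D' (try body, no exception) → 'Y' (else) → 'Z' (after the try/except). Output: HDYZ

Answer: HDYZ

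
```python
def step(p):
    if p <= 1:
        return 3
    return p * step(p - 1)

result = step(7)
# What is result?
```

step(7) = 7 * 6 * 5 * 4 * 3 * 2 * 3 = 15120

Answer: 15120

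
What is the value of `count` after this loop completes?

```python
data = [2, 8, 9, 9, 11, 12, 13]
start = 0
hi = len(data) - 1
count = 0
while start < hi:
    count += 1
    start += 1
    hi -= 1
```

Iterations until pointers meet (list length 7)
`count` takes the values: 0 → 1 → 2 → 3

Answer: 3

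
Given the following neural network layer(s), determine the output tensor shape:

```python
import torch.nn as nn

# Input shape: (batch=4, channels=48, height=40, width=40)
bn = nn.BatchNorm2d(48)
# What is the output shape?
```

Input: (4, 48, 40, 40) -> Output: (4, 48, 40, 40)

Answer: (4, 48, 40, 40)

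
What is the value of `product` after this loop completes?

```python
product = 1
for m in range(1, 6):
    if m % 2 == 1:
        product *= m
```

Product of odd numbers 1 to 5
`product` takes the values: 1 → 3 → 15

Answer: 15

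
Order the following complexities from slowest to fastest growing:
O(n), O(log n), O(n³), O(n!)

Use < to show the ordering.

Ordered by growth rate: O(log n) < O(n) < O(n³) < O(n!)

Answer: O(log n) < O(n) < O(n³) < O(n!)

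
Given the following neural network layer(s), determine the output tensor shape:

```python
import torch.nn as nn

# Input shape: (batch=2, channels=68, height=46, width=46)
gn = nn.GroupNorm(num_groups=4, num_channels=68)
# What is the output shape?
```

Input: (2, 68, 46, 46) -> Output: (2, 68, 46, 46)

Answer: (2, 68, 46, 46)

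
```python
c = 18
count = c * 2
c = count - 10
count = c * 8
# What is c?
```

Trace:
`c = 18` → c = 18
`count = c * 2` → count = 36
`c = count - 10` → c = 26
`count = c * 8` → count = 208
So c = 26

Answer: 26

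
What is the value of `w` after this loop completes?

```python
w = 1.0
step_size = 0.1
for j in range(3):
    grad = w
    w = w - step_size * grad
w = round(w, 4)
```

Gradient descent: w = 1.0 * (1 - 0.1)^3
`w` takes the values: 1.0 → 0.9 → 0.81 → 0.729

Answer: 0.729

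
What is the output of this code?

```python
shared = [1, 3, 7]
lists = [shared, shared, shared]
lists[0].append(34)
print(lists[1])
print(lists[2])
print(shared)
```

Key concept: list of same reference.
Step by step:
`shared = [1, 3, 7]` → shared = [1, 3, 7]
`lists = [shared, shared, shared]` → lists = [[1, 3, 7], [1, 3, 7], [1, 3, 7]]
`lists[0].append(34)` → shared = [1, 3, 7, 34]; lists = [[1, 3, 7, 34], [1, 3, 7, 34], [1, 3, 7, 34]]
`print(lists[1])` → prints [1, 3, 7, 34]
`print(lists[2])` → prints [1, 3, 7, 34]
`print(shared)` → prints [1, 3, 7, 34]

Answer:
[1, 3, 7, 34]
[1, 3, 7, 34]
[1, 3, 7, 34]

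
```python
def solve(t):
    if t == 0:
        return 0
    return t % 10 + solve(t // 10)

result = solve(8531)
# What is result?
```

Sum of digits of 8531: 1 + 3 + 5 + 8 = 17

Answer: 17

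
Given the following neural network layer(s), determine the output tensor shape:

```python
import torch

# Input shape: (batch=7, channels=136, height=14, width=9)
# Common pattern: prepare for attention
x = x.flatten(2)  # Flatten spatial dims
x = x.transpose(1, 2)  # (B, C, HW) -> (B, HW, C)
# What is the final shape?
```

Input: (7, 136, 14, 9) -> after flatten(2): (7, 136, 126) -> Output: (7, 126, 136)

Answer: (7, 126, 136)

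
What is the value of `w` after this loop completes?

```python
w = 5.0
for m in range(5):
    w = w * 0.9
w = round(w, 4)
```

Exponential decay: 5.0 * 0.9^5
`w` takes the values: 5.0 → 4.5 → 4.05 → 3.645 → 3.2805 → 2.95245 → 2.9525

Answer: 2.9525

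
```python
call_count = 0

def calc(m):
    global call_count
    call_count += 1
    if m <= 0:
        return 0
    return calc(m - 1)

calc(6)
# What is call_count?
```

Linear recursion stepping by 1: 7 calls from m=6 down to ≤0.

Answer: 7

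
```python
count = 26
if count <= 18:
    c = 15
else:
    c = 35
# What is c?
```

Trace:
`count = 26` → count = 26
`if count <= 18: ...` → count <= 18 is False, take else branch → c = 35
So c = 35

Answer: 35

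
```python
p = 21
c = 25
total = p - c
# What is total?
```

Trace:
`p = 21` → p = 21
`c = 25` → c = 25
`total = p - c` → total = -4
So total = -4

Answer: -4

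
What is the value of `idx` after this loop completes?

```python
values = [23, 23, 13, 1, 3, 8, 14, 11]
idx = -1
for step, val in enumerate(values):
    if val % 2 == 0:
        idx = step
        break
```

First even number index in [23, 23, 13, 1, 3, 8, 14, 11]
`idx` takes the values: -1 → 5

Answer: 5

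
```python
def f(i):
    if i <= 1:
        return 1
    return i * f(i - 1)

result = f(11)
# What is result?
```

f(11) = 11 * 10 * 9 * 8 * 7 * 6 * 5 * 4 * 3 * 2 * 1 = 39916800

Answer: 39916800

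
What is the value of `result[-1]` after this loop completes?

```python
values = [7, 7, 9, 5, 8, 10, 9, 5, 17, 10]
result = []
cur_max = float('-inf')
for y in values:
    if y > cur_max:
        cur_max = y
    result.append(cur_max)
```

Running max ends at 17
`result` takes the values: [] → [7] → [7, 7] → [7, 7, 9] → [7, 7, 9, 9] → [7, 7, 9, 9, 9] → [7, 7, 9, 9, 9, 10] → [7, 7, 9, 9, 9, 10, 10] → [7, 7, 9, 9, 9, 10, 10, 10] → [7, 7, 9, 9, 9, 10, 10, 10, 17] → [7, 7, 9, 9, 9, 10, 10, 10, 17, 17]
So `result[-1]` = 17

Answer: 17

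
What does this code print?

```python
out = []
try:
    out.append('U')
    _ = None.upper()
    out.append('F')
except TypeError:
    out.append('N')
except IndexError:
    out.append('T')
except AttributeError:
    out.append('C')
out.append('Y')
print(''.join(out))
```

Execution trace: 'U' (try body) → 'C' (except AttributeError) → 'Y' (after the try/except). Output: UCY

Answer: UCY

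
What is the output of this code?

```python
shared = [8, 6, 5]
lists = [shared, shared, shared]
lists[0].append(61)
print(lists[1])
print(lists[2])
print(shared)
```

Key concept: list of same reference.
Step by step:
`shared = [8, 6, 5]` → shared = [8, 6, 5]
`lists = [shared, shared, shared]` → lists = [[8, 6, 5], [8, 6, 5], [8, 6, 5]]
`lists[0].append(61)` → shared = [8, 6, 5, 61]; lists = [[8, 6, 5, 61], [8, 6, 5, 61], [8, 6, 5, 61]]
`print(lists[1])` → prints [8, 6, 5, 61]
`print(lists[2])` → prints [8, 6, 5, 61]
`print(shared)` → prints [8, 6, 5, 61]

Answer:
[8, 6, 5, 61]
[8, 6, 5, 61]
[8, 6, 5, 61]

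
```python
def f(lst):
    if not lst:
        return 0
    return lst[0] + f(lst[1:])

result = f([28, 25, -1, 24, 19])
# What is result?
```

28 + 25 + (-1) + 24 + 19 + 0 = 95

Answer: 95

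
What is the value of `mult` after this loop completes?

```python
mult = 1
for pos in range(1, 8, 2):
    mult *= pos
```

Product of 1, 3, 5, ... up to 7
`mult` takes the values: 1 → 3 → 15 → 105

Answer: 105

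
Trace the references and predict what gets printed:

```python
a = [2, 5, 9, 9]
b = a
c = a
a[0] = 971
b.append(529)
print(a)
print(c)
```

Key concept: multiple aliases.
Step by step:
`a = [2, 5, 9, 9]` → a = [2, 5, 9, 9]
`b = a` → b = [2, 5, 9, 9] (same object as a)
`c = a` → c = [2, 5, 9, 9] (same object as a, b)
`a[0] = 971` → a = [971, 5, 9, 9] (same object as b, c); b = [971, 5, 9, 9] (same object as a, c); c = [971, 5, 9, 9] (same object as a, b)
`b.append(529)` → a = [971, 5, 9, 9, 529] (same object as b, c); b = [971, 5, 9, 9, 529] (same object as a, c); c = [971, 5, 9, 9, 529] (same object as a, b)
`print(a)` → prints [971, 5, 9, 9, 529]
`print(c)` → prints [971, 5, 9, 9, 529]

Answer:
[971, 5, 9, 9, 529]
[971, 5, 9, 9, 529]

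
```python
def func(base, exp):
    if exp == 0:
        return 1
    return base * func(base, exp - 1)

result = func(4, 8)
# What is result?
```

func(4, 8) = 4 * 4 * 4 * 4 * 4 * 4 * 4 * 4 = 65536

Answer: 65536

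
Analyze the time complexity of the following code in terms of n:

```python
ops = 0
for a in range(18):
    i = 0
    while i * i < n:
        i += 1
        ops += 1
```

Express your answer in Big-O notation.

Each loop level contributes: 1 × √n. Multiplying the contributions gives O(√n).

Answer: O(√n)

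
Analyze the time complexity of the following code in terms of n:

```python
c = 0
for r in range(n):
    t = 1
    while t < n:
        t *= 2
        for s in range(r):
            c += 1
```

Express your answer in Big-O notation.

Each loop level contributes: n × log n × n. Multiplying the contributions gives O(n^2 log n).

Answer: O(n^2 log n)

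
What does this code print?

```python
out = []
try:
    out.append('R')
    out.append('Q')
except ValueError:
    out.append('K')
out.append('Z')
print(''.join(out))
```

Execution trace: 'R' (try body) → 'Q' (try body, no exception) → 'Z' (after the try/except). Output: RQZ

Answer: RQZ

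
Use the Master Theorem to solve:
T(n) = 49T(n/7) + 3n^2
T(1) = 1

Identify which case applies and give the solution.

a=49, b=7, f(n)=3n^2. log_7(49) = 2. Since c=2 = 2, Case 2 applies: T(n) = Θ(n^log_b(a) · log n) = O(n^2 log n).

Answer: O(n^2 log n) - Case 2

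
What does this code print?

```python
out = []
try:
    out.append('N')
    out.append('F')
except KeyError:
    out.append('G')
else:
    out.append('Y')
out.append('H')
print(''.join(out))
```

Execution trace: 'N' (try body) → 'F' (try body, no exception) → 'Y' (else) → 'H' (after the try/except). Output: NFYH

Answer: NFYH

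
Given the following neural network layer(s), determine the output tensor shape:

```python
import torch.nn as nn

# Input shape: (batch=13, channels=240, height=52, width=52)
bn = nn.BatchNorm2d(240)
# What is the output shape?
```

Input: (13, 240, 52, 52) -> Output: (13, 240, 52, 52)

Answer: (13, 240, 52, 52)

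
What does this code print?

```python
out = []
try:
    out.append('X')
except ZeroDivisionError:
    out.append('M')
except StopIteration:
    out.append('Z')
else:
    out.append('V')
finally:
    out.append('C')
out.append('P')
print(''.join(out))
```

Execution trace: 'X' (try body, no exception) → 'V' (else) → 'C' (finally) → 'P' (after the try/except). Output: XVCP

Answer: XVCP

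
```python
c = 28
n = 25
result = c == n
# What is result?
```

Trace:
`c = 28` → c = 28
`n = 25` → n = 25
`result = c == n` → result = False
So result = False

Answer: False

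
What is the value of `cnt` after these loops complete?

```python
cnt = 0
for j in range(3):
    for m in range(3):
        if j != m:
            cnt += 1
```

3² - 3 (exclude diagonal)
`cnt` takes the values: 0 → 1 → 2 → 3 → 4 → 5 → 6

Answer: 6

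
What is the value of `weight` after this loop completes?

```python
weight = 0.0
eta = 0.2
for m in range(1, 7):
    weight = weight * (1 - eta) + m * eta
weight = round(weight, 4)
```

Moving average with lr=0.2
`weight` takes the values: 0.0 → 0.2 → 0.56 → 1.048 → 1.6384 → 2.31072 → 3.048576 → 3.0486

Answer: 3.0486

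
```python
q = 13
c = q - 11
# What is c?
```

Trace:
`q = 13` → q = 13
`c = q - 11` → c = 2
So c = 2

Answer: 2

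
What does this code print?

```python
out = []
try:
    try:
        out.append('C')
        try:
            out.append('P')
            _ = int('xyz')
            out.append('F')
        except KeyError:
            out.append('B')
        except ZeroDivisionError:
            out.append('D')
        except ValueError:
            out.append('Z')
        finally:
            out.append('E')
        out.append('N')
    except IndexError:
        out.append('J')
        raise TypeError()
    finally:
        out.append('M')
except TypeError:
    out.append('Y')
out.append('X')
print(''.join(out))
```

Execution trace: 'C' (try body) → 'P' (inner try body) → 'Z' (inner except ValueError) → 'E' (inner finally) → 'N' (try body, no exception) → 'M' (finally) → 'X' (after the try/except). Output: CPZENMX

Answer: CPZENMX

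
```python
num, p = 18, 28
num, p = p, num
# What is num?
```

Trace:
`num, p = 18, 28` → num = 18; p = 28
`num, p = p, num` → num = 28; p = 18
So num = 28

Answer: 28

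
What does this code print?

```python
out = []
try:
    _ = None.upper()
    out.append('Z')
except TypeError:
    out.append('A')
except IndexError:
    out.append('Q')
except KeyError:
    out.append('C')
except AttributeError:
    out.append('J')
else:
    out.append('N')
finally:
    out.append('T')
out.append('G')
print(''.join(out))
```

Execution trace: 'J' (except AttributeError) → 'T' (finally) → 'G' (after the try/except). Output: JTG

Answer: JTG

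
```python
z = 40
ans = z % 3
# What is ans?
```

Trace:
`z = 40` → z = 40
`ans = z % 3` → ans = 1
So ans = 1

Answer: 1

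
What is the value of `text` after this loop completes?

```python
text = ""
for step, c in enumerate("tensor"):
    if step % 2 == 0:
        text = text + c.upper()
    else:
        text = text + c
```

Uppercase even positions in 'tensor'
`text` takes the values: "" → "T" → "Te" → "TeN" → "TeNs" → "TeNsO" → "TeNsOr"

Answer: "TeNsOr"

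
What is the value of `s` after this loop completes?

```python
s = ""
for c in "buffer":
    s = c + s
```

Reverse 'buffer'
`s` takes the values: "" → "b" → "ub" → "fub" → "ffub" → "effub" → "reffub"

Answer: "reffub"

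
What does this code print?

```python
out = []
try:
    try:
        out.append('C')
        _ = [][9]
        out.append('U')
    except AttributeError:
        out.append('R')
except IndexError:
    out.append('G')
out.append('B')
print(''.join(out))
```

Execution trace: 'C' (try body) → 'G' (outer except IndexError) → 'B' (after the try/except). Output: CGB

Answer: CGB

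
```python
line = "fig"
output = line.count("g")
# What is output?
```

Trace:
`line = "fig"` → line = 'fig'
`output = line.count("g")` → output = 1
So output = 1

Answer: 1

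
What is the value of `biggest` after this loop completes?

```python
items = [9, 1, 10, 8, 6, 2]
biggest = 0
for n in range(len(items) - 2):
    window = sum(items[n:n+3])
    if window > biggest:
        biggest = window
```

Max sum of 3-element window in [9, 1, 10, 8, 6, 2]
`biggest` takes the values: 0 → 20 → 24

Answer: 24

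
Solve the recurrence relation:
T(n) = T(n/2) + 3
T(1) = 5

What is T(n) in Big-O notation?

Each step divides n by 2 and adds 3. After log_2(n) steps we reach T(1)=5. So T(n) = 3·log_2(n) + 5 = O(log n).

Answer: O(log n)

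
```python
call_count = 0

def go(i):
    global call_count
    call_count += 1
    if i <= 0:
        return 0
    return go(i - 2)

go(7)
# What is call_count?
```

Linear recursion stepping by 2: 5 calls from i=7 down to ≤0.

Answer: 5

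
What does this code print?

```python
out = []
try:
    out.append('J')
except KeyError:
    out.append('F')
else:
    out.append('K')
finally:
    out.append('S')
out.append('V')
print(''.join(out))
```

Execution trace: 'J' (try body, no exception) → 'K' (else) → 'S' (finally) → 'V' (after the try/except). Output: JKSV

Answer: JKSV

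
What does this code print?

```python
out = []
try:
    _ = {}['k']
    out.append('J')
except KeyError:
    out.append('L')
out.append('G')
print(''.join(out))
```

Execution trace: 'L' (except KeyError) → 'G' (after the try/except). Output: LG

Answer: LG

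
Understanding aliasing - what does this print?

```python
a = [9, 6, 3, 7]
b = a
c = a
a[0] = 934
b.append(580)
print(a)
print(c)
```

Key concept: multiple aliases.
Step by step:
`a = [9, 6, 3, 7]` → a = [9, 6, 3, 7]
`b = a` → b = [9, 6, 3, 7] (same object as a)
`c = a` → c = [9, 6, 3, 7] (same object as a, b)
`a[0] = 934` → a = [934, 6, 3, 7] (same object as b, c); b = [934, 6, 3, 7] (same object as a, c); c = [934, 6, 3, 7] (same object as a, b)
`b.append(580)` → a = [934, 6, 3, 7, 580] (same object as b, c); b = [934, 6, 3, 7, 580] (same object as a, c); c = [934, 6, 3, 7, 580] (same object as a, b)
`print(a)` → prints [934, 6, 3, 7, 580]
`print(c)` → prints [934, 6, 3, 7, 580]

Answer:
[934, 6, 3, 7, 580]
[934, 6, 3, 7, 580]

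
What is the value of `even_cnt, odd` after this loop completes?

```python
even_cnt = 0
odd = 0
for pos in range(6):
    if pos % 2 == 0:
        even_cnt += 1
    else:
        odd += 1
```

Count evens and odds in range(6)
`even_cnt, odd` takes the values: (0, 0) → (1, 0) → (1, 1) → (2, 1) → (2, 2) → (3, 2) → (3, 3)

Answer: 3, 3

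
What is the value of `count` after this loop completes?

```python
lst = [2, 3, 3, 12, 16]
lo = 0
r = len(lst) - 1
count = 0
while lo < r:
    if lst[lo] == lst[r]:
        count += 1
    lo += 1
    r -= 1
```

Count matching pairs from ends
`count` takes the values: 0

Answer: 0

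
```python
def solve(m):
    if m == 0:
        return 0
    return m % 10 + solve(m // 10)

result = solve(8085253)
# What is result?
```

Sum of digits of 8085253: 3 + 5 + 2 + 5 + 8 + 0 + 8 = 31

Answer: 31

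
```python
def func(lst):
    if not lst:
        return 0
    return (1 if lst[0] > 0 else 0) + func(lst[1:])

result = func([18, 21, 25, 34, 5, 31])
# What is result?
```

Count of positive elements in [18, 21, 25, 34, 5, 31] = 6

Answer: 6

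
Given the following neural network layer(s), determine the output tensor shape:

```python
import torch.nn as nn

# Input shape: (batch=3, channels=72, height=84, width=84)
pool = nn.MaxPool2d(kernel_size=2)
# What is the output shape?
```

Input: (3, 72, 84, 84) -> Output: (3, 72, 42, 42)

Answer: (3, 72, 42, 42)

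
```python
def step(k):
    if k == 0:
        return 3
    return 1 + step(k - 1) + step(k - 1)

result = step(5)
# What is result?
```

step(k) = 1 + 2·step(k-1), step(0)=3. Closed form: (3+1)·2^5 - 1 = 127.

Answer: 127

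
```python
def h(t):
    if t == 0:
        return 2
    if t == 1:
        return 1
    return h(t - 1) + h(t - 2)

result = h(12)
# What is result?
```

Build up from base cases: h(0)=2, h(1)=1, h(2)=3, h(3)=4, h(4)=7, h(5)=11, h(6)=18, ..., h(12)=322

Answer: 322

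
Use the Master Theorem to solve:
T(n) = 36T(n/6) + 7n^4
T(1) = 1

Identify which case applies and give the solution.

a=36, b=6, f(n)=7n^4. log_6(36) = 2. Since c=4 > 2 and the regularity condition holds (36(n/6)^4 = (36/6^4)n^4 with 36/6^4 < 1), Case 3 applies: T(n) = Θ(f(n)) = O(n^4).

Answer: O(n^4) - Case 3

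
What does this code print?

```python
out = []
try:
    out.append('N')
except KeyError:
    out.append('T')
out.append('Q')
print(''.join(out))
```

Execution trace: 'N' (try body, no exception) → 'Q' (after the try/except). Output: NQ

Answer: NQ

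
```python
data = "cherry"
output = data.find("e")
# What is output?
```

Trace:
`data = "cherry"` → data = 'cherry'
`output = data.find("e")` → output = 2
So output = 2

Answer: 2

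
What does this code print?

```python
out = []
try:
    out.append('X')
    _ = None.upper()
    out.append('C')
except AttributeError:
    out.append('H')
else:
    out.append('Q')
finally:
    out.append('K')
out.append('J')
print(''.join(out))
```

Execution trace: 'X' (try body) → 'H' (except AttributeError) → 'K' (finally) → 'J' (after the try/except). Output: XHKJ

Answer: XHKJ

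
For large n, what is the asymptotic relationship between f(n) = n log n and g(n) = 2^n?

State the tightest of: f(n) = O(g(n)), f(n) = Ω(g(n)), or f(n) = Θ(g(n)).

n log n vs 2^n: f(n) = O(g(n)) but not Ω(g(n)) — 2^n grows strictly faster than n log n.

Answer: f(n) = O(g(n)) but not Ω(g(n)) — 2^n grows strictly faster than n log n.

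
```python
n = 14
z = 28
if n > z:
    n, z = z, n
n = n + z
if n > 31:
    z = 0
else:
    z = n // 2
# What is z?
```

Trace:
`n = 14` → n = 14
`z = 28` → z = 28
`if n > z: ...` → n > z is False → no variable changes
`n = n + z` → n = 42
`if n > 31: ...` → n > 31 is True → z = 0
So z = 0

Answer: 0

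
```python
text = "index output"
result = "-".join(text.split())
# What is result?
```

Trace:
`text = "index output"` → text = 'index output'
`result = "-".join(text.split())` → result = 'index-output'
So result = 'index-output'

Answer: 'index-output'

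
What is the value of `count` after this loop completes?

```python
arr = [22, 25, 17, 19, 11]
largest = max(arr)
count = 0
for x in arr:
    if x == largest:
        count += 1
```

Count of max value 25 in [22, 25, 17, 19, 11]
`count` takes the values: 0 → 1

Answer: 1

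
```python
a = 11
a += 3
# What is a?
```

Trace:
`a = 11` → a = 11
`a += 3` → a = 14
So a = 14

Answer: 14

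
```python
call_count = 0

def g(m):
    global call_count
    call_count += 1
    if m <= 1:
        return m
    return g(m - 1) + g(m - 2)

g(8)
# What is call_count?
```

Calls(m) = 1 + Calls(m-1) + Calls(m-2); Calls(0)=Calls(1)=1. For m=8 this gives 67.

Answer: 67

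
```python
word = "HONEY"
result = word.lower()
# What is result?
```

Trace:
`word = "HONEY"` → word = 'HONEY'
`result = word.lower()` → result = 'honey'
So result = 'honey'

Answer: 'honey'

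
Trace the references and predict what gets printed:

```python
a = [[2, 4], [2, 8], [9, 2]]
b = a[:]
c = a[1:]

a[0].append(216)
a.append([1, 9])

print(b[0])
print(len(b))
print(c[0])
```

Key concept: slice with nested mutation.
Step by step:
`a = [[2, 4], [2, 8], [9, 2]]` → a = [[2, 4], [2, 8], [9, 2]]
`b = a[:]` → b = [[2, 4], [2, 8], [9, 2]]
`c = a[1:]` → c = [[2, 8], [9, 2]]
`a[0].append(216)` → a = [[2, 4, 216], [2, 8], [9, 2]]; b = [[2, 4, 216], [2, 8], [9, 2]]
`a.append([1, 9])` → a = [[2, 4, 216], [2, 8], [9, 2], [1, 9]]
`print(b[0])` → prints [2, 4, 216]
`print(len(b))` → prints 3
`print(c[0])` → prints [2, 8]

Answer:
[2, 4, 216]
3
[2, 8]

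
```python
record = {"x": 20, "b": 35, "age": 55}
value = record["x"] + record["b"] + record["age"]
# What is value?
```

Trace:
`record = {"x": 20, "b": 35, "age": 55}` → record = {'x': 20, 'b': 35, 'age': 55}
`value = record["x"] + record["b"] + record["age"]` → value = 110
So value = 110

Answer: 110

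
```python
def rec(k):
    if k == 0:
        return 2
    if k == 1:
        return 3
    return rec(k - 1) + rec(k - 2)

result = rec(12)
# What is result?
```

Build up from base cases: rec(0)=2, rec(1)=3, rec(2)=5, rec(3)=8, rec(4)=13, rec(5)=21, rec(6)=34, ..., rec(12)=610

Answer: 610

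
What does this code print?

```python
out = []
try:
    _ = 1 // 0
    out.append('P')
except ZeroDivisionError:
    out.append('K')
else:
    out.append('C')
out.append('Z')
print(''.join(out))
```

Execution trace: 'K' (except ZeroDivisionError) → 'Z' (after the try/except). Output: KZ

Answer: KZ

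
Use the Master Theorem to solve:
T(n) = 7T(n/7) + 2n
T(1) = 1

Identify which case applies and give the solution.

a=7, b=7, f(n)=2n. log_7(7) = 1. Since c=1 = 1, Case 2 applies: T(n) = Θ(n^log_b(a) · log n) = O(n log n).

Answer: O(n log n) - Case 2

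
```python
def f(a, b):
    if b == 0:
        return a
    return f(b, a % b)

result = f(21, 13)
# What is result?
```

f(21, 13) -> f(13, 8) -> f(8, 5) -> f(5, 3) -> f(3, 2) -> f(2, 1) -> f(1, 0) -> 1

Answer: 1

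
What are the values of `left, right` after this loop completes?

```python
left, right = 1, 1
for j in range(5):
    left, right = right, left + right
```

Fibonacci: after 5 iterations
`left, right` takes the values: (1, 1) → (1, 2) → (2, 3) → (3, 5) → (5, 8) → (8, 13)

Answer: 8, 13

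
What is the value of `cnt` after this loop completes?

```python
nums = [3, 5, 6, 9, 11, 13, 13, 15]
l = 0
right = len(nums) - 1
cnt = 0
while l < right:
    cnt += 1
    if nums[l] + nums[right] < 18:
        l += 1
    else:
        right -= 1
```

Steps to find pair summing to 18
`cnt` takes the values: 0 → 1 → 2 → 3 → 4 → 5 → 6 → 7

Answer: 7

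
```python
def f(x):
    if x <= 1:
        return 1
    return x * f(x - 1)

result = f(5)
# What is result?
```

f(5) = 5 * 4 * 3 * 2 * 1 = 120

Answer: 120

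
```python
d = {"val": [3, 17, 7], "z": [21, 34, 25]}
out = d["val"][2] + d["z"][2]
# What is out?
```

Trace:
`d = {"val": [3, 17, 7], "z": [21, 34, 25]}` → d = {'val': [3, 17, 7], 'z': [21, 34, 25]}
`out = d["val"][2] + d["z"][2]` → out = 32
So out = 32

Answer: 32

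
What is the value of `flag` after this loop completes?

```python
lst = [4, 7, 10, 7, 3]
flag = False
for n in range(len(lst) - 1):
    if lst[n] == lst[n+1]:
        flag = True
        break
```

Check consecutive duplicates in [4, 7, 10, 7, 3]
`flag` takes the values: False

Answer: False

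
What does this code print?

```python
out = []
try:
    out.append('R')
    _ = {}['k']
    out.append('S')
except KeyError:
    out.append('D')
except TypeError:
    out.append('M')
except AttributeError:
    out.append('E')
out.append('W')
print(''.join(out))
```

Execution trace: 'R' (try body) → 'D' (except KeyError) → 'W' (after the try/except). Output: RDW

Answer: RDW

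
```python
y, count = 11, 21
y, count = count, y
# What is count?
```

Trace:
`y, count = 11, 21` → y = 11; count = 21
`y, count = count, y` → y = 21; count = 11
So count = 11

Answer: 11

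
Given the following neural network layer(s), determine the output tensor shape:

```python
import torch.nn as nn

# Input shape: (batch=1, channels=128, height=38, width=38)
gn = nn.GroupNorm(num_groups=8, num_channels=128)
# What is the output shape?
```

Input: (1, 128, 38, 38) -> Output: (1, 128, 38, 38)

Answer: (1, 128, 38, 38)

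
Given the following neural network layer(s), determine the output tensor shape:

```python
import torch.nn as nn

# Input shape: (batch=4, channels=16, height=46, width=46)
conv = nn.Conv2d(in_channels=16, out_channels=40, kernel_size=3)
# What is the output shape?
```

Input: (4, 16, 46, 46) -> Output: (4, 40, 44, 44)

Answer: (4, 40, 44, 44)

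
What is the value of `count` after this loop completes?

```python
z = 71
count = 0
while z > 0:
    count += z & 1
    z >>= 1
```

Count set bits in 71 (binary: 0b1000111)
`count` takes the values: 0 → 1 → 2 → 3 → 4

Answer: 4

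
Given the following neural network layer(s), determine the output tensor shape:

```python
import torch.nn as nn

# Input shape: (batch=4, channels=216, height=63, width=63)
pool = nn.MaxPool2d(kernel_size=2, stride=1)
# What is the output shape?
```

Input: (4, 216, 63, 63) -> Output: (4, 216, 62, 62)

Answer: (4, 216, 62, 62)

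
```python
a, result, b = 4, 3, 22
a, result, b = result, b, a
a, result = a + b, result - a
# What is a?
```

Trace:
`a, result, b = 4, 3, 22` → a = 4; result = 3; b = 22
`a, result, b = result, b, a` → a = 3; result = 22; b = 4
`a, result = a + b, result - a` → a = 7; result = 19
So a = 7

Answer: 7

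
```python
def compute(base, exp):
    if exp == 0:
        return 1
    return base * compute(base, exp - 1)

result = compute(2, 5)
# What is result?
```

compute(2, 5) = 2 * 2 * 2 * 2 * 2 = 32

Answer: 32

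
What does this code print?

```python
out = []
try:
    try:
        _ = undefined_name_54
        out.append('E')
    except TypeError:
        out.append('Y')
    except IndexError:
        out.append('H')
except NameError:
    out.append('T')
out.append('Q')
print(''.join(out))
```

Execution trace: 'T' (outer except NameError) → 'Q' (after the try/except). Output: TQ

Answer: TQ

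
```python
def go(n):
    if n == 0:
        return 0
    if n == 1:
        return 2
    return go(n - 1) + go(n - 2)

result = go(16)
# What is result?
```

Build up from base cases: go(0)=0, go(1)=2, go(2)=2, go(3)=4, go(4)=6, go(5)=10, go(6)=16, ..., go(16)=1974

Answer: 1974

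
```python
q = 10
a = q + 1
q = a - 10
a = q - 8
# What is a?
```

Trace:
`q = 10` → q = 10
`a = q + 1` → a = 11
`q = a - 10` → q = 1
`a = q - 8` → a = -7
So a = -7

Answer: -7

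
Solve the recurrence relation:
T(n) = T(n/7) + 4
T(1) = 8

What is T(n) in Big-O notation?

Each step divides n by 7 and adds 4. After log_7(n) steps we reach T(1)=8. So T(n) = 4·log_7(n) + 8 = O(log n).

Answer: O(log n)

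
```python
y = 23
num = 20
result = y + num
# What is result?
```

Trace:
`y = 23` → y = 23
`num = 20` → num = 20
`result = y + num` → result = 43
So result = 43

Answer: 43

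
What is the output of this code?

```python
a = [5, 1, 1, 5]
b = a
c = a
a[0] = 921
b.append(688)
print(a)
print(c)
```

Key concept: multiple aliases.
Step by step:
`a = [5, 1, 1, 5]` → a = [5, 1, 1, 5]
`b = a` → b = [5, 1, 1, 5] (same object as a)
`c = a` → c = [5, 1, 1, 5] (same object as a, b)
`a[0] = 921` → a = [921, 1, 1, 5] (same object as b, c); b = [921, 1, 1, 5] (same object as a, c); c = [921, 1, 1, 5] (same object as a, b)
`b.append(688)` → a = [921, 1, 1, 5, 688] (same object as b, c); b = [921, 1, 1, 5, 688] (same object as a, c); c = [921, 1, 1, 5, 688] (same object as a, b)
`print(a)` → prints [921, 1, 1, 5, 688]
`print(c)` → prints [921, 1, 1, 5, 688]

Answer:
[921, 1, 1, 5, 688]
[921, 1, 1, 5, 688]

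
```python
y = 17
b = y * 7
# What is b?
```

Trace:
`y = 17` → y = 17
`b = y * 7` → b = 119
So b = 119

Answer: 119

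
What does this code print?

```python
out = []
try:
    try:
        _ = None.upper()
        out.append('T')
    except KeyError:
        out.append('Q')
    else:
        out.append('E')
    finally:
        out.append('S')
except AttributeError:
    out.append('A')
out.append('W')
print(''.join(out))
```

Execution trace: 'S' (finally) → 'A' (outer except AttributeError) → 'W' (after the try/except). Output: SAW

Answer: SAW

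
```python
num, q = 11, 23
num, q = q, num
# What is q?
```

Trace:
`num, q = 11, 23` → num = 11; q = 23
`num, q = q, num` → num = 23; q = 11
So q = 11

Answer: 11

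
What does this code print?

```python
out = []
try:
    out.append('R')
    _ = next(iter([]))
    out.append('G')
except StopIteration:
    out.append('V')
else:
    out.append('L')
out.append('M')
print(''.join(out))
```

Execution trace: 'R' (try body) → 'V' (except StopIteration) → 'M' (after the try/except). Output: RVM

Answer: RVM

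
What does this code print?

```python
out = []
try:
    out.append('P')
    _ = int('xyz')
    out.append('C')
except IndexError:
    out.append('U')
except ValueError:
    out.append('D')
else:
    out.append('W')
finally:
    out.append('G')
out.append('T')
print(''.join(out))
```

Execution trace: 'P' (try body) → 'D' (except ValueError) → 'G' (finally) → 'T' (after the try/except). Output: PDGT

Answer: PDGT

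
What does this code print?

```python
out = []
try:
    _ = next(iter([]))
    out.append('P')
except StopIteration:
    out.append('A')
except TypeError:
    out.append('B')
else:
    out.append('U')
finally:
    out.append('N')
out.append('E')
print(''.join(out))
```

Execution trace: 'A' (except StopIteration) → 'N' (finally) → 'E' (after the try/except). Output: ANE

Answer: ANE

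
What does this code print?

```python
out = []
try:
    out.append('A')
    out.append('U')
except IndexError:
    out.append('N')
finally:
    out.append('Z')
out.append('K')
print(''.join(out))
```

Execution trace: 'A' (try body) → 'U' (try body, no exception) → 'Z' (finally) → 'K' (after the try/except). Output: AUZK

Answer: AUZK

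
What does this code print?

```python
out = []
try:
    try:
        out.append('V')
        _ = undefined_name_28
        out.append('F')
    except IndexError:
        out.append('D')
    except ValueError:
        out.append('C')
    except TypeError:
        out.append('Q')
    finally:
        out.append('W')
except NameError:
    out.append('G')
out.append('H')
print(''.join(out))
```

Execution trace: 'V' (inner try body) → 'W' (inner finally) → 'G' (outer except NameError) → 'H' (after the try/except). Output: VWGH

Answer: VWGH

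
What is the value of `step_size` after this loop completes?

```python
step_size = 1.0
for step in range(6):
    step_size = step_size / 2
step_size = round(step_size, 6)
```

Halving LR 6 times: 1 / 2^6
`step_size` takes the values: 1.0 → 0.5 → 0.25 → 0.125 → 0.0625 → 0.03125 → 0.015625

Answer: 0.015625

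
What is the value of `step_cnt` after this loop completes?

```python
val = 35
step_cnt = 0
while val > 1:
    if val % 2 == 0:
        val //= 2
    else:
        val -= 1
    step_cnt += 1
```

Steps to reduce 35 to 1
`step_cnt` takes the values: 0 → 1 → 2 → 3 → 4 → 5 → 6 → 7

Answer: 7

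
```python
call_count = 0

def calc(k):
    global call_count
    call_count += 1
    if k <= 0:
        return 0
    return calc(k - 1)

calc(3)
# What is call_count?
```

Linear recursion stepping by 1: 4 calls from k=3 down to ≤0.

Answer: 4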